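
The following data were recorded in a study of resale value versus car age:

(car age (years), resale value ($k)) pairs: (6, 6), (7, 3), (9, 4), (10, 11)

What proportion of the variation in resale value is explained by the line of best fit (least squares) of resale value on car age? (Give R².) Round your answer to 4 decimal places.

n = 4, Σx = 32, Σy = 24, Σxy = 203, Σx² = 266, Σy² = 182
Sxx = Σx² − (Σx)²/n = 266 − 256 = 10
Sxy = Σxy − (Σx)(Σy)/n = 203 − 192 = 11
Syy = Σy² − (Σy)²/n = 182 − 144 = 38
R² = Sxy²/(Sxx·Syy) = (11)²/(10·38) = 0.318421

0.3184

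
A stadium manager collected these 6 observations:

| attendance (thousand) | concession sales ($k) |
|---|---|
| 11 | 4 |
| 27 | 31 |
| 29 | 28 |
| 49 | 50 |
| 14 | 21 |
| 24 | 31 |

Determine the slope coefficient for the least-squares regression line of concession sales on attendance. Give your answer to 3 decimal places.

n = 6, Σx = 154, Σy = 165, Σxy = 5181, Σx² = 4864
Sxx = Σx² − (Σx)²/n = 4864 − 3952.666667 = 911.333333
Sxy = Σxy − (Σx)(Σy)/n = 5181 − 4235 = 946
b = Sxy/Sxx = 946/911.333333 = 1.038040

1.038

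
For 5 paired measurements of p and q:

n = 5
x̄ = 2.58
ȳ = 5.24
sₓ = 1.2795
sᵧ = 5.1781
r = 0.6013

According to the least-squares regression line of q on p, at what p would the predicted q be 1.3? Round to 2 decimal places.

0.96

b = r · sᵧ/sₓ = 0.6013 · 5.1781/1.2795 = 2.433444
a = ȳ − b·x̄ = 5.24 − 2.433444·2.58 = -1.038285
Set a + b·x = 1.3: x = (1.3 − (-1.038285)) / 2.433444 = 0.960896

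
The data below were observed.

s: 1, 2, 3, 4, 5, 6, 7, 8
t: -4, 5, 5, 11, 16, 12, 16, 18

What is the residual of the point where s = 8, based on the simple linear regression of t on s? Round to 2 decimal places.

-1.67

n = 8, Σx = 36, Σy = 79, Σxy = 473, Σx² = 204
Sxx = Σx² − (Σx)²/n = 204 − 162 = 42
Sxy = Σxy − (Σx)(Σy)/n = 473 − 355.5 = 117.5
b = Sxy/Sxx = 117.5/42 = 2.797619
a = ȳ − b·x̄ = 9.875 − 2.797619·4.5 = -2.714286
ŷ(8) = -2.714286 + 2.797619·8 = 19.666667
residual = y − ŷ = 18 − 19.666667 = -1.666667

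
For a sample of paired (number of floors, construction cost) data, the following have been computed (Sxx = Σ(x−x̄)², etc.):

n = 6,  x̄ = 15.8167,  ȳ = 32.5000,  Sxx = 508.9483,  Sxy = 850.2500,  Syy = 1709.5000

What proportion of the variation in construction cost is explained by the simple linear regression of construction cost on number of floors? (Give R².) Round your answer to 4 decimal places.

0.8309

R² = Sxy²/(Sxx·Syy) = (850.25)²/(508.9483·1709.5) = 0.830903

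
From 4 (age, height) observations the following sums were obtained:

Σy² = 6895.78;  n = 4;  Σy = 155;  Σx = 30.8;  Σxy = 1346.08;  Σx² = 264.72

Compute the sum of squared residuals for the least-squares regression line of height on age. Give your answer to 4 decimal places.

44.8037

Sxx = Σx² − (Σx)²/n = 264.72 − 237.16 = 27.56
Sxy = Σxy − (Σx)(Σy)/n = 1346.08 − 1193.5 = 152.58
Syy = Σy² − (Σy)²/n = 6895.78 − 6006.25 = 889.53
b = Sxy/Sxx = 152.58/27.56 = 5.536284
SSE = Syy − b·Sxy = 889.53 − 5.536284·152.58 = 44.803716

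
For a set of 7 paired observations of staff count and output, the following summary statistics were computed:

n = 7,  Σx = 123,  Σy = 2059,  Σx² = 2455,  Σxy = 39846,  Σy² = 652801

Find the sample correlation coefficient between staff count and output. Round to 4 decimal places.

0.9851

Sxx = Σx² − (Σx)²/n = 2455 − 2161.285714 = 293.714286
Sxy = Σxy − (Σx)(Σy)/n = 39846 − 36179.571429 = 3666.428571
Syy = Σy² − (Σy)²/n = 652801 − 605640.142857 = 47160.857143
r = Sxy/√(Sxx·Syy) = 3666.428571/√(13851817.469388) = 3666.428571/3721.802986 = 0.985122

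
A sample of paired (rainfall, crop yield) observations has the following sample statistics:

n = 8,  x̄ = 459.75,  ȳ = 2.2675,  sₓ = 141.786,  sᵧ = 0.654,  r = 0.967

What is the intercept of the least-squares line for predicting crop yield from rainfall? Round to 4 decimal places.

b = r · sᵧ/sₓ = 0.967 · 0.654/141.786 = 0.004460
a = ȳ − b·x̄ = 2.2675 − 0.004460·459.75 = 0.216845

0.2168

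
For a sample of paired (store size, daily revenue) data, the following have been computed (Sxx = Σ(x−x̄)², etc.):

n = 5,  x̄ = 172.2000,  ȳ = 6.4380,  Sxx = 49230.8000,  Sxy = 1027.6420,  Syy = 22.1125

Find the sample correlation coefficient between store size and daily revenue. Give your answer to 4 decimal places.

0.9849

r = Sxy/√(Sxx·Syy) = 1027.642/√(1088616.065) = 1027.642/1043.367656 = 0.984928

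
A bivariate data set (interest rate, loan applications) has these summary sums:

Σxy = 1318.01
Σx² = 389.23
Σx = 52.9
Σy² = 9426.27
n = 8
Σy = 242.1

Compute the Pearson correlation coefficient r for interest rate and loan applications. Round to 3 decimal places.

-0.983

Sxx = Σx² − (Σx)²/n = 389.23 − 349.80125 = 39.42875
Sxy = Σxy − (Σx)(Σy)/n = 1318.01 − 1600.88625 = -282.87625
Syy = Σy² − (Σy)²/n = 9426.27 − 7326.55125 = 2099.71875
r = Sxy/√(Sxx·Syy) = -282.87625/√(82789.285664) = -282.87625/287.731273 = -0.983127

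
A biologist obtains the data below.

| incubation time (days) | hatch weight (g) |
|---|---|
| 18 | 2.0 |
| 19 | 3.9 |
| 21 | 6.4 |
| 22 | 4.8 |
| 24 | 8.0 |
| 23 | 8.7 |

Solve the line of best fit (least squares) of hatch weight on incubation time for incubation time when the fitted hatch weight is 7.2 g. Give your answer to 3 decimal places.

n = 6, Σx = 127, Σy = 33.8, Σxy = 742.2, Σx² = 2715
Sxx = Σx² − (Σx)²/n = 2715 − 2688.166667 = 26.833333
Sxy = Σxy − (Σx)(Σy)/n = 742.2 − 715.433333 = 26.766667
b = Sxy/Sxx = 26.766667/26.833333 = 0.997516
a = ȳ − b·x̄ = 5.633333 − 0.997516·21.166667 = -15.480745
Set a + b·x = 7.2: x = (7.2 − (-15.480745)) / 0.997516 = 22.737235

22.737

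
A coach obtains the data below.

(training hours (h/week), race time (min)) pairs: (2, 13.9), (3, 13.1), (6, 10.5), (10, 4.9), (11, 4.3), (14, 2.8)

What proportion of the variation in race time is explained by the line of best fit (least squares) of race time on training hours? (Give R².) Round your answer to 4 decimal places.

n = 6, Σx = 46, Σy = 49.5, Σxy = 265.6, Σx² = 466, Σy² = 525.41
Sxx = Σx² − (Σx)²/n = 466 − 352.666667 = 113.333333
Sxy = Σxy − (Σx)(Σy)/n = 265.6 − 379.5 = -113.9
Syy = Σy² − (Σy)²/n = 525.41 − 408.375 = 117.035
R² = Sxy²/(Sxx·Syy) = (-113.9)²/(113.333333·117.035) = 0.978079

0.9781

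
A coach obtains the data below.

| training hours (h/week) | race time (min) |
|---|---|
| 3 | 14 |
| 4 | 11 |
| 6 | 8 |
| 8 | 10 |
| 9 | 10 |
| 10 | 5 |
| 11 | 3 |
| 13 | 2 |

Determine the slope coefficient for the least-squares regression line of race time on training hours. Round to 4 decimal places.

n = 8, Σx = 64, Σy = 63, Σxy = 413, Σx² = 596
Sxx = Σx² − (Σx)²/n = 596 − 512 = 84
Sxy = Σxy − (Σx)(Σy)/n = 413 − 504 = -91
b = Sxy/Sxx = -91/84 = -1.083333

-1.0833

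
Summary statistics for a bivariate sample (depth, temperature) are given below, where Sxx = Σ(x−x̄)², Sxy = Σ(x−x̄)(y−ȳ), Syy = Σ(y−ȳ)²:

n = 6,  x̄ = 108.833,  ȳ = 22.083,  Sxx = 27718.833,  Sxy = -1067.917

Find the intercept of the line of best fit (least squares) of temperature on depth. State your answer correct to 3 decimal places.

26.276

b = Sxy/Sxx = -1067.917/27718.833 = -0.038527
a = ȳ − b·x̄ = 22.083 − (-0.038527)·108.833 = 26.275984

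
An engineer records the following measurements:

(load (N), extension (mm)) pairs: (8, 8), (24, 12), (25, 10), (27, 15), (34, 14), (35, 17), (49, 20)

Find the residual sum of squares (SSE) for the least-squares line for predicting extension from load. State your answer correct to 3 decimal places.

14.003

n = 7, Σx = 202, Σy = 96, Σxy = 3058, Σx² = 6776, Σy² = 1418
Sxx = Σx² − (Σx)²/n = 6776 − 5829.142857 = 946.857143
Sxy = Σxy − (Σx)(Σy)/n = 3058 − 2770.285714 = 287.714286
Syy = Σy² − (Σy)²/n = 1418 − 1316.571429 = 101.428571
b = Sxy/Sxx = 287.714286/946.857143 = 0.303862
SSE = Syy − b·Sxy = 101.428571 − 0.303862·287.714286 = 14.003018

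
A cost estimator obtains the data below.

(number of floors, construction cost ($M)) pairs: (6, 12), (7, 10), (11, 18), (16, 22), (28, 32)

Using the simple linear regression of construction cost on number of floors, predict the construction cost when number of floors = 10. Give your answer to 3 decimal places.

n = 5, Σx = 68, Σy = 94, Σxy = 1588, Σx² = 1246
Sxx = Σx² − (Σx)²/n = 1246 − 924.8 = 321.2
Sxy = Σxy − (Σx)(Σy)/n = 1588 − 1278.4 = 309.6
b = Sxy/Sxx = 309.6/321.2 = 0.963885
a = ȳ − b·x̄ = 18.8 − 0.963885·13.6 = 5.691158
ŷ(10) = a + b·10 = 5.691158 + 0.963885·10 = 15.330012

15.330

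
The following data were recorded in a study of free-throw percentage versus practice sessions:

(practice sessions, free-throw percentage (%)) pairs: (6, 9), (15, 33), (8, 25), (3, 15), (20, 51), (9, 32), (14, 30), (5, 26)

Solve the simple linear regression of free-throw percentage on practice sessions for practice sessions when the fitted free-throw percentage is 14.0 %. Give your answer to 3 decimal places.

2.725

n = 8, Σx = 80, Σy = 221, Σxy = 2652, Σx² = 1036
Sxx = Σx² − (Σx)²/n = 1036 − 800 = 236
Sxy = Σxy − (Σx)(Σy)/n = 2652 − 2210 = 442
b = Sxy/Sxx = 442/236 = 1.872881
a = ȳ − b·x̄ = 27.625 − 1.872881·10 = 8.896186
Set a + b·x = 14.0: x = (14.0 − 8.896186) / 1.872881 = 2.725113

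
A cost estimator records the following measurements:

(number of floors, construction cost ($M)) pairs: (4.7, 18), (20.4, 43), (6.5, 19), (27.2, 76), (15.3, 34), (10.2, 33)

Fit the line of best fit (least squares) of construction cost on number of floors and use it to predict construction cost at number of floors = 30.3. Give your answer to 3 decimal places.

n = 6, Σx = 84.3, Σy = 223, Σxy = 4009.3, Σx² = 1558.47
Sxx = Σx² − (Σx)²/n = 1558.47 − 1184.415 = 374.055
Sxy = Σxy − (Σx)(Σy)/n = 4009.3 − 3133.15 = 876.15
b = Sxy/Sxx = 876.15/374.055 = 2.342303
a = ȳ − b·x̄ = 37.166667 − 2.342303·14.05 = 4.257315
ŷ(30.3) = a + b·30.3 = 4.257315 + 2.342303·30.3 = 75.229084

75.229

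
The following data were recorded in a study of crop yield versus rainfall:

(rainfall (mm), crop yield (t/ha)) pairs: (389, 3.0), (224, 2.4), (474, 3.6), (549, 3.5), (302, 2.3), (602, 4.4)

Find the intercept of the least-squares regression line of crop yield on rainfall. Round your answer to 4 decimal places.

n = 6, Σx = 2540, Σy = 19.2, Σxy = 8675.9, Σx² = 1181182
Sxx = Σx² − (Σx)²/n = 1181182 − 1075266.666667 = 105915.333333
Sxy = Σxy − (Σx)(Σy)/n = 8675.9 − 8128 = 547.9
b = Sxy/Sxx = 547.9/105915.333333 = 0.005173
a = ȳ − b·x̄ = 3.2 − 0.005173·423.333333 = 1.010097

1.0101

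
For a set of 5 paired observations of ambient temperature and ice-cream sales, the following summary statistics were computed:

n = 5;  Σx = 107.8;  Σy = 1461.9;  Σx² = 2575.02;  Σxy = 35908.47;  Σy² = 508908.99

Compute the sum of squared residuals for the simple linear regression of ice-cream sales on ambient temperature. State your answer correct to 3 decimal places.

4655.383

Sxx = Σx² − (Σx)²/n = 2575.02 − 2324.168 = 250.852
Sxy = Σxy − (Σx)(Σy)/n = 35908.47 − 31518.564 = 4389.906
Syy = Σy² − (Σy)²/n = 508908.99 − 427430.322 = 81478.668
b = Sxy/Sxx = 4389.906/250.852 = 17.499984
SSE = Syy − b·Sxy = 81478.668 − 17.499984·4389.906 = 4655.383000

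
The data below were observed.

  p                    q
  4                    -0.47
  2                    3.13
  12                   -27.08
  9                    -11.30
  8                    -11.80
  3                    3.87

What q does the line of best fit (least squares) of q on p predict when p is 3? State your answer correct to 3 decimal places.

2.579

n = 6, Σx = 38, Σy = -43.65, Σxy = -505.07, Σx² = 318
Sxx = Σx² − (Σx)²/n = 318 − 240.666667 = 77.333333
Sxy = Σxy − (Σx)(Σy)/n = -505.07 − (-276.45) = -228.62
b = Sxy/Sxx = -228.62/77.333333 = -2.956293
a = ȳ − b·x̄ = -7.275 − (-2.956293)·6.333333 = 11.448190
ŷ(3) = a + b·3 = 11.448190 + (-2.956293)·3 = 2.579310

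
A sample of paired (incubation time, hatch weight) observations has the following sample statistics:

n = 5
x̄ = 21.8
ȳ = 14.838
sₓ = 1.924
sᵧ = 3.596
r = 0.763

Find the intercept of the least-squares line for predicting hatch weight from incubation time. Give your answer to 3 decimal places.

b = r · sᵧ/sₓ = 0.763 · 3.596/1.924 = 1.426064
a = ȳ − b·x̄ = 14.838 − 1.426064·21.8 = -16.250205

-16.250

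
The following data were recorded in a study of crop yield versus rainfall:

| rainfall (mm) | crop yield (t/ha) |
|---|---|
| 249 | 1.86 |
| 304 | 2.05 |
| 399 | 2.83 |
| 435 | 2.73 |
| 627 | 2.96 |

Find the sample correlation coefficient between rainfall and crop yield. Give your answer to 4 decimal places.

0.8731

n = 5, Σx = 2014, Σy = 12.43, Σxy = 5258.98, Σx² = 895972, Σy² = 31.8855
Sxx = Σx² − (Σx)²/n = 895972 − 811239.2 = 84732.8
Sxy = Σxy − (Σx)(Σy)/n = 5258.98 − 5006.804 = 252.176
Syy = Σy² − (Σy)²/n = 31.8855 − 30.90098 = 0.98452
r = Sxy/√(Sxx·Syy) = 252.176/√(83421.136256) = 252.176/288.827174 = 0.873103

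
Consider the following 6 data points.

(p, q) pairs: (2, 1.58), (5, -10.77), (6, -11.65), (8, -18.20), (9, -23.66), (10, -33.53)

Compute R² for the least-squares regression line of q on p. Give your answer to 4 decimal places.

0.9500

n = 6, Σx = 40, Σy = -96.23, Σxy = -814.43, Σx² = 310, Σy² = 2269.5083
Sxx = Σx² − (Σx)²/n = 310 − 266.666667 = 43.333333
Sxy = Σxy − (Σx)(Σy)/n = -814.43 − (-641.533333) = -172.896667
Syy = Σy² − (Σy)²/n = 2269.5083 − 1543.368817 = 726.139483
R² = Sxy²/(Sxx·Syy) = (-172.896667)²/(43.333333·726.139483) = 0.950016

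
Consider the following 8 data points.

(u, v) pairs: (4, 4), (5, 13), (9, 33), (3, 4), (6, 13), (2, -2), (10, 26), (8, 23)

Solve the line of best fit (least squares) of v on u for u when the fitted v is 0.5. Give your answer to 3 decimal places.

2.477

n = 8, Σx = 47, Σy = 114, Σxy = 908, Σx² = 335
Sxx = Σx² − (Σx)²/n = 335 − 276.125 = 58.875
Sxy = Σxy − (Σx)(Σy)/n = 908 − 669.75 = 238.25
b = Sxy/Sxx = 238.25/58.875 = 4.046709
a = ȳ − b·x̄ = 14.25 − 4.046709·5.875 = -9.524416
Set a + b·x = 0.5: x = (0.5 − (-9.524416)) / 4.046709 = 2.477177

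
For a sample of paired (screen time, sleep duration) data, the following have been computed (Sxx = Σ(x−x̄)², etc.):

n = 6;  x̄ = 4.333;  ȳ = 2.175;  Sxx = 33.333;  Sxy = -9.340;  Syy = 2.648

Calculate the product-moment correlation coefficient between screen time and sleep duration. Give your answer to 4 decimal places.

-0.9941

r = Sxy/√(Sxx·Syy) = -9.34/√(88.265784) = -9.34/9.394987 = -0.994147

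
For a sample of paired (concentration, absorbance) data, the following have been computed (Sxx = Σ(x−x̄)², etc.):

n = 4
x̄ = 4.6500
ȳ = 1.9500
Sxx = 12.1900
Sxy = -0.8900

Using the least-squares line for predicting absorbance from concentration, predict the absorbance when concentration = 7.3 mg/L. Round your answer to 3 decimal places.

b = Sxy/Sxx = -0.89/12.19 = -0.073011
a = ȳ − b·x̄ = 1.95 − (-0.073011)·4.65 = 2.289500
ŷ(7.3) = a + b·7.3 = 2.289500 + (-0.073011)·7.3 = 1.756522

1.757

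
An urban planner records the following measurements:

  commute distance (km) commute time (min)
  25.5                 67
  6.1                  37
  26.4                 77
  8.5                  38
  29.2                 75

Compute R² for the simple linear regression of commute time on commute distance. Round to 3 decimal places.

0.971

n = 5, Σx = 95.7, Σy = 294, Σxy = 6480, Σx² = 2309.31, Σy² = 18856
Sxx = Σx² − (Σx)²/n = 2309.31 − 1831.698 = 477.612
Sxy = Σxy − (Σx)(Σy)/n = 6480 − 5627.16 = 852.84
Syy = Σy² − (Σy)²/n = 18856 − 17287.2 = 1568.8
R² = Sxy²/(Sxx·Syy) = (852.84)²/(477.612·1568.8) = 0.970716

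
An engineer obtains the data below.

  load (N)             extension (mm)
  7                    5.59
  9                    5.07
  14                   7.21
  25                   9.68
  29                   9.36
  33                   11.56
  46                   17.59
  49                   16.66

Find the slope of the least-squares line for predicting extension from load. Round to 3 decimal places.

n = 8, Σx = 212, Σy = 82.72, Σxy = 2706.1, Σx² = 7398
Sxx = Σx² − (Σx)²/n = 7398 − 5618 = 1780
Sxy = Σxy − (Σx)(Σy)/n = 2706.1 − 2192.08 = 514.02
b = Sxy/Sxx = 514.02/1780 = 0.288775

0.289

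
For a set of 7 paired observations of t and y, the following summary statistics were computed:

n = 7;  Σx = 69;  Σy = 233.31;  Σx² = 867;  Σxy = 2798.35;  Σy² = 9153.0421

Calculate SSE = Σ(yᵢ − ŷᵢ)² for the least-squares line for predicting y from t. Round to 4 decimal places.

46.4879

Sxx = Σx² − (Σx)²/n = 867 − 680.142857 = 186.857143
Sxy = Σxy − (Σx)(Σy)/n = 2798.35 − 2299.77 = 498.58
Syy = Σy² − (Σy)²/n = 9153.0421 − 7776.2223 = 1376.8198
b = Sxy/Sxx = 498.58/186.857143 = 2.668242
SSE = Syy − b·Sxy = 1376.8198 − 2.668242·498.58 = 46.487908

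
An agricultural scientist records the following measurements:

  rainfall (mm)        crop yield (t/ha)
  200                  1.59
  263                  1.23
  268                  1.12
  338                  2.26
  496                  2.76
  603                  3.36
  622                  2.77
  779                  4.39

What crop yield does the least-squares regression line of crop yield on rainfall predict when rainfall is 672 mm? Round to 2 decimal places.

n = 8, Σx = 3569, Σy = 19.48, Σxy = 10243.32, Σx² = 1898587
Sxx = Σx² − (Σx)²/n = 1898587 − 1592220.125 = 306366.875
Sxy = Σxy − (Σx)(Σy)/n = 10243.32 − 8690.515 = 1552.805
b = Sxy/Sxx = 1552.805/306366.875 = 0.005068
a = ȳ − b·x̄ = 2.435 − 0.005068·446.125 = 0.173838
ŷ(672) = a + b·672 = 0.173838 + 0.005068·672 = 3.579836

3.58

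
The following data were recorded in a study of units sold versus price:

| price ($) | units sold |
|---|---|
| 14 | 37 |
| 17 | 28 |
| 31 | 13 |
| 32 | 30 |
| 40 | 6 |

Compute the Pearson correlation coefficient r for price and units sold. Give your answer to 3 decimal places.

n = 5, Σx = 134, Σy = 114, Σxy = 2597, Σx² = 4070, Σy² = 3258
Sxx = Σx² − (Σx)²/n = 4070 − 3591.2 = 478.8
Sxy = Σxy − (Σx)(Σy)/n = 2597 − 3055.2 = -458.2
Syy = Σy² − (Σy)²/n = 3258 − 2599.2 = 658.8
r = Sxy/√(Sxx·Syy) = -458.2/√(315433.44) = -458.2/561.634614 = -0.815833

-0.816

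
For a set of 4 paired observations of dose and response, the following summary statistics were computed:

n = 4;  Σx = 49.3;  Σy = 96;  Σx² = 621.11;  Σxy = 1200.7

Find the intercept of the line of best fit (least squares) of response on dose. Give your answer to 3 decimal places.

8.008

Sxx = Σx² − (Σx)²/n = 621.11 − 607.6225 = 13.4875
Sxy = Σxy − (Σx)(Σy)/n = 1200.7 − 1183.2 = 17.5
b = Sxy/Sxx = 17.5/13.4875 = 1.297498
a = ȳ − b·x̄ = 24 − 1.297498·12.325 = 8.008341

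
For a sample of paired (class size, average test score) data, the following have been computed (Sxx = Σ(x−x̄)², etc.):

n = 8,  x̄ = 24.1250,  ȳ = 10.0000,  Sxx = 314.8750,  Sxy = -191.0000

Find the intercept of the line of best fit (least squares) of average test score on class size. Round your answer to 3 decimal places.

b = Sxy/Sxx = -191/314.875 = -0.606590
a = ȳ − b·x̄ = 10 − (-0.606590)·24.125 = 24.633982

24.634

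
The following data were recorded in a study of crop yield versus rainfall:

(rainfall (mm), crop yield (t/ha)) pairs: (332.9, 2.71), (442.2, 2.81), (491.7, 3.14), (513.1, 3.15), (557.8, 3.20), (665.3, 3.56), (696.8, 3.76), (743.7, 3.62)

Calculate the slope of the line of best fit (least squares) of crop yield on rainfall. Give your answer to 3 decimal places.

0.003

n = 8, Σx = 4443.5, Σy = 25.95, Σxy = 14770.534, Σx² = 2603788.61
Sxx = Σx² − (Σx)²/n = 2603788.61 − 2468086.53125 = 135702.07875
Sxy = Σxy − (Σx)(Σy)/n = 14770.534 − 14413.603125 = 356.930875
b = Sxy/Sxx = 356.930875/135702.07875 = 0.002630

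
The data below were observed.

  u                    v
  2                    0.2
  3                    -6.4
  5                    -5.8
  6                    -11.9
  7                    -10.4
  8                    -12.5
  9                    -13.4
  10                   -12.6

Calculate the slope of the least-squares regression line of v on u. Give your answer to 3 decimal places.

n = 8, Σx = 50, Σy = -72.8, Σxy = -538.6, Σx² = 368
Sxx = Σx² − (Σx)²/n = 368 − 312.5 = 55.5
Sxy = Σxy − (Σx)(Σy)/n = -538.6 − (-455) = -83.6
b = Sxy/Sxx = -83.6/55.5 = -1.506306

-1.506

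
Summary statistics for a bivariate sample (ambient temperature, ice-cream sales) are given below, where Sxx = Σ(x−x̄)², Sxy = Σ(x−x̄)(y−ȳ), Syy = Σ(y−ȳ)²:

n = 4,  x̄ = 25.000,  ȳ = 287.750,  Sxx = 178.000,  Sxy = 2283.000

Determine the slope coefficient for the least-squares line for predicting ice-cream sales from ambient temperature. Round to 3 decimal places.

12.826

b = Sxy/Sxx = 2283/178 = 12.825843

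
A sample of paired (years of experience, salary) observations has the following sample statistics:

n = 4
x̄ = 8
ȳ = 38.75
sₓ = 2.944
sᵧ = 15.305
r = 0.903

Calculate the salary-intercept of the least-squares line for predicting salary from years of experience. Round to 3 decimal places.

b = r · sᵧ/sₓ = 0.903 · 15.305/2.944 = 4.694434
a = ȳ − b·x̄ = 38.75 − 4.694434·8 = 1.194524

1.195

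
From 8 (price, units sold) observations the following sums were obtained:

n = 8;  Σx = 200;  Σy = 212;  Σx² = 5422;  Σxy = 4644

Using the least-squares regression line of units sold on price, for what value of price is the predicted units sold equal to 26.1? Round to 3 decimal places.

25.257

Sxx = Σx² − (Σx)²/n = 5422 − 5000 = 422
Sxy = Σxy − (Σx)(Σy)/n = 4644 − 5300 = -656
b = Sxy/Sxx = -656/422 = -1.554502
a = ȳ − b·x̄ = 26.5 − (-1.554502)·25 = 65.362559
Set a + b·x = 26.1: x = (26.1 − 65.362559) / (-1.554502) = 25.257317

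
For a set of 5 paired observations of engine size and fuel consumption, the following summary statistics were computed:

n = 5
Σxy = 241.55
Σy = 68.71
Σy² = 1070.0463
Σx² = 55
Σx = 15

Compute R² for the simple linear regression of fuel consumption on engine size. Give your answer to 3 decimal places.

0.997

Sxx = Σx² − (Σx)²/n = 55 − 45 = 10
Sxy = Σxy − (Σx)(Σy)/n = 241.55 − 206.13 = 35.42
Syy = Σy² − (Σy)²/n = 1070.0463 − 944.21282 = 125.83348
R² = Sxy²/(Sxx·Syy) = (35.42)²/(10·125.83348) = 0.997013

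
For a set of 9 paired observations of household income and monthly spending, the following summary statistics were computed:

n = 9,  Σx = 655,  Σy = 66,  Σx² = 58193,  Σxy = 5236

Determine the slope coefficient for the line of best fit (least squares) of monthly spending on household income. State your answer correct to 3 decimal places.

Sxx = Σx² − (Σx)²/n = 58193 − 47669.444444 = 10523.555556
Sxy = Σxy − (Σx)(Σy)/n = 5236 − 4803.333333 = 432.666667
b = Sxy/Sxx = 432.666667/10523.555556 = 0.041114

0.041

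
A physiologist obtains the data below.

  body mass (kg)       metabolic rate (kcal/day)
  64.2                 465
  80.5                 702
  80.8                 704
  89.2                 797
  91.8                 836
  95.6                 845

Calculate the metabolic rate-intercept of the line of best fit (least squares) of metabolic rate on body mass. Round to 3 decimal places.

-317.655

n = 6, Σx = 502.1, Σy = 4349, Σxy = 371866.4, Σx² = 42653.77
Sxx = Σx² − (Σx)²/n = 42653.77 − 42017.401667 = 636.368333
Sxy = Σxy − (Σx)(Σy)/n = 371866.4 − 363938.816667 = 7927.583333
b = Sxy/Sxx = 7927.583333/636.368333 = 12.457539
a = ȳ − b·x̄ = 724.833333 − 12.457539·83.683333 = -317.655056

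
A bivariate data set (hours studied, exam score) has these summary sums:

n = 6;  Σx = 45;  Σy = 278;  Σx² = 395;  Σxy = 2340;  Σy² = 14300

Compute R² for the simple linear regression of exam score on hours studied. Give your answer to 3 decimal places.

Sxx = Σx² − (Σx)²/n = 395 − 337.5 = 57.5
Sxy = Σxy − (Σx)(Σy)/n = 2340 − 2085 = 255
Syy = Σy² − (Σy)²/n = 14300 − 12880.666667 = 1419.333333
R² = Sxy²/(Sxx·Syy) = (255)²/(57.5·1419.333333) = 0.796761

0.797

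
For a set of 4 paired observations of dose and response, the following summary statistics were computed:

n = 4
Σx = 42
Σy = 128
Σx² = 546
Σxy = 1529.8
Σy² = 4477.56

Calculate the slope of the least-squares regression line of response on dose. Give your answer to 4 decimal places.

1.7695

Sxx = Σx² − (Σx)²/n = 546 − 441 = 105
Sxy = Σxy − (Σx)(Σy)/n = 1529.8 − 1344 = 185.8
b = Sxy/Sxx = 185.8/105 = 1.769524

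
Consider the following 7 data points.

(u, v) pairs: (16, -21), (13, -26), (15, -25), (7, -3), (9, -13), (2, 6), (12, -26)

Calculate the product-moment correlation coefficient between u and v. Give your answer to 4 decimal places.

n = 7, Σx = 74, Σy = -108, Σxy = -1487, Σx² = 928, Σy² = 2632
Sxx = Σx² − (Σx)²/n = 928 − 782.285714 = 145.714286
Sxy = Σxy − (Σx)(Σy)/n = -1487 − (-1141.714286) = -345.285714
Syy = Σy² − (Σy)²/n = 2632 − 1666.285714 = 965.714286
r = Sxy/√(Sxx·Syy) = -345.285714/√(140718.367347) = -345.285714/375.124469 = -0.920456

-0.9205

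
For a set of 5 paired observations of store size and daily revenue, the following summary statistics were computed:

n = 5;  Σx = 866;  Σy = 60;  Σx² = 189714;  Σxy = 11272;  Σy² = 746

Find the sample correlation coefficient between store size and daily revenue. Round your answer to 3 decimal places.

0.866

Sxx = Σx² − (Σx)²/n = 189714 − 149991.2 = 39722.8
Sxy = Σxy − (Σx)(Σy)/n = 11272 − 10392 = 880
Syy = Σy² − (Σy)²/n = 746 − 720 = 26
r = Sxy/√(Sxx·Syy) = 880/√(1032792.8) = 880/1016.264139 = 0.865917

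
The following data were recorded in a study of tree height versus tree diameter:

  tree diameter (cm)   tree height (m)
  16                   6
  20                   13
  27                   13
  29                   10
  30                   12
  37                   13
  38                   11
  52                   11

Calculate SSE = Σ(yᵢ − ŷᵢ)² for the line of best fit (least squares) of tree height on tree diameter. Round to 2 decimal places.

n = 8, Σx = 249, Σy = 89, Σxy = 2828, Σx² = 8643, Σy² = 1029
Sxx = Σx² − (Σx)²/n = 8643 − 7750.125 = 892.875
Sxy = Σxy − (Σx)(Σy)/n = 2828 − 2770.125 = 57.875
Syy = Σy² − (Σy)²/n = 1029 − 990.125 = 38.875
b = Sxy/Sxx = 57.875/892.875 = 0.064819
SSE = Syy − b·Sxy = 38.875 − 0.064819·57.875 = 35.123618

35.12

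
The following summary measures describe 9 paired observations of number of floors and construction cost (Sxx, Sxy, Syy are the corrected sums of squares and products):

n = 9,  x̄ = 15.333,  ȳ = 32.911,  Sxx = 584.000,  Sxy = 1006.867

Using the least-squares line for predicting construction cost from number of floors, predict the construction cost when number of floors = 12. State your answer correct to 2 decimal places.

b = Sxy/Sxx = 1006.867/584 = 1.724087
a = ȳ − b·x̄ = 32.911 − 1.724087·15.333 = 6.475569
ŷ(12) = a + b·12 = 6.475569 + 1.724087·12 = 27.164617

27.16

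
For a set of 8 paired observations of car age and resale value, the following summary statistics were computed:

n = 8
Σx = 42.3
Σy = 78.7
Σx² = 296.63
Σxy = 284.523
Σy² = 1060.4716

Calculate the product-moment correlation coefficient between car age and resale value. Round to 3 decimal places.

-0.911

Sxx = Σx² − (Σx)²/n = 296.63 − 223.66125 = 72.96875
Sxy = Σxy − (Σx)(Σy)/n = 284.523 − 416.12625 = -131.60325
Syy = Σy² − (Σy)²/n = 1060.4716 − 774.21125 = 286.26035
r = Sxy/√(Sxx·Syy) = -131.60325/√(20888.059914) = -131.60325/144.527021 = -0.910579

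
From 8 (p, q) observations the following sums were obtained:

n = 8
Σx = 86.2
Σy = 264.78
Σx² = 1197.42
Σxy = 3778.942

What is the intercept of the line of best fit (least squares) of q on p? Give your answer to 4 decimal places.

Sxx = Σx² − (Σx)²/n = 1197.42 − 928.805 = 268.615
Sxy = Σxy − (Σx)(Σy)/n = 3778.942 − 2853.0045 = 925.9375
b = Sxy/Sxx = 925.9375/268.615 = 3.447080
a = ȳ − b·x̄ = 33.0975 − 3.447080·10.775 = -4.044791

-4.0448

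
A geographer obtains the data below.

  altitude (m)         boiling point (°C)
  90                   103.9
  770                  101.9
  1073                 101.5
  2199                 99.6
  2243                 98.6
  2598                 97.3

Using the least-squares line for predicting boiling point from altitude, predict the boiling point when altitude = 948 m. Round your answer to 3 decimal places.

n = 6, Σx = 8973, Σy = 602.8, Σxy = 889689.1, Σx² = 18368583
Sxx = Σx² − (Σx)²/n = 18368583 − 13419121.5 = 4949461.5
Sxy = Σxy − (Σx)(Σy)/n = 889689.1 − 901487.4 = -11798.3
b = Sxy/Sxx = -11798.3/4949461.5 = -0.002384
a = ȳ − b·x̄ = 100.466667 − (-0.002384)·1495.5 = 104.031571
ŷ(948) = a + b·948 = 104.031571 + (-0.002384)·948 = 101.771772

101.772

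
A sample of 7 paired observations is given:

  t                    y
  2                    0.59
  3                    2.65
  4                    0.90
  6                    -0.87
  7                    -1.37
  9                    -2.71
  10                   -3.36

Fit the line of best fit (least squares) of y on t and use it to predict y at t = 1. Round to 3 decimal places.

n = 7, Σx = 41, Σy = -4.17, Σxy = -60.07, Σx² = 295
Sxx = Σx² − (Σx)²/n = 295 − 240.142857 = 54.857143
Sxy = Σxy − (Σx)(Σy)/n = -60.07 − (-24.424286) = -35.645714
b = Sxy/Sxx = -35.645714/54.857143 = -0.649792
a = ȳ − b·x̄ = -0.595714 − (-0.649792)·5.857143 = 3.210208
ŷ(1) = a + b·1 = 3.210208 + (-0.649792)·1 = 2.560417

2.560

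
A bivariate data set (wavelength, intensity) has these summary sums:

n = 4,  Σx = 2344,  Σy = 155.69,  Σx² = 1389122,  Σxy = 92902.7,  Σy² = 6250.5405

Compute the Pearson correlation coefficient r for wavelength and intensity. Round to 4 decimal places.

Sxx = Σx² − (Σx)²/n = 1389122 − 1373584 = 15538
Sxy = Σxy − (Σx)(Σy)/n = 92902.7 − 91234.34 = 1668.36
Syy = Σy² − (Σy)²/n = 6250.5405 − 6059.844025 = 190.696475
r = Sxy/√(Sxx·Syy) = 1668.36/√(2963041.82855) = 1668.36/1721.348840 = 0.969217

0.9692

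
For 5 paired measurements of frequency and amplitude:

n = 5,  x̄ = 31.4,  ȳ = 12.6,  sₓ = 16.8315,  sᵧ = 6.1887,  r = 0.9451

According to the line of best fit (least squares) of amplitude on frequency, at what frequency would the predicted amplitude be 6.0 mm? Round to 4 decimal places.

12.4072

b = r · sᵧ/sₓ = 0.9451 · 6.1887/16.8315 = 0.347500
a = ȳ − b·x̄ = 12.6 − 0.347500·31.4 = 1.688511
Set a + b·x = 6.0: x = (6.0 − 1.688511) / 0.347500 = 12.407175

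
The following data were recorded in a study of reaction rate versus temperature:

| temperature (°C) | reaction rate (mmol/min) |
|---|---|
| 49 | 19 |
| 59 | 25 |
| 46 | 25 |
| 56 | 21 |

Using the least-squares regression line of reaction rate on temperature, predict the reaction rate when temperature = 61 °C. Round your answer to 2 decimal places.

n = 4, Σx = 210, Σy = 90, Σxy = 4732, Σx² = 11134
Sxx = Σx² − (Σx)²/n = 11134 − 11025 = 109
Sxy = Σxy − (Σx)(Σy)/n = 4732 − 4725 = 7
b = Sxy/Sxx = 7/109 = 0.064220
a = ȳ − b·x̄ = 22.5 − 0.064220·52.5 = 19.128440
ŷ(61) = a + b·61 = 19.128440 + 0.064220·61 = 23.045872

23.05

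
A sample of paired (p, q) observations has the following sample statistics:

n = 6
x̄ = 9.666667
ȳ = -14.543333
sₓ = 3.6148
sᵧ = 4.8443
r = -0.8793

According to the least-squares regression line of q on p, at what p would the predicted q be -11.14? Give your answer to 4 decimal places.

b = r · sᵧ/sₓ = -0.8793 · 4.8443/3.6148 = -1.178376
a = ȳ − b·x̄ = -14.543333 − (-1.178376)·9.666667 = -3.152366
Set a + b·x = -11.14: x = (-11.14 − (-3.152366)) / (-1.178376) = 6.778511

6.7785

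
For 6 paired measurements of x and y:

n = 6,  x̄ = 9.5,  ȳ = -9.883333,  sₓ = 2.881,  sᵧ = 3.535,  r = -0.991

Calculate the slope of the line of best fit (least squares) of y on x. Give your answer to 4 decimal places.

b = r · sᵧ/sₓ = -0.991 · 3.535/2.881 = -1.215961

-1.2160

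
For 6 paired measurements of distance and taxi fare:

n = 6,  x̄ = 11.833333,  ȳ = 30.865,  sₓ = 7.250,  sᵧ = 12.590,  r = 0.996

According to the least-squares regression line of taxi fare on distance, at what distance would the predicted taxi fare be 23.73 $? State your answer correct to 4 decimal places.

7.7081

b = r · sᵧ/sₓ = 0.996 · 12.59/7.25 = 1.729606
a = ȳ − b·x̄ = 30.865 − 1.729606·11.833333 = 10.398002
Set a + b·x = 23.73: x = (23.73 − 10.398002) / 1.729606 = 7.708115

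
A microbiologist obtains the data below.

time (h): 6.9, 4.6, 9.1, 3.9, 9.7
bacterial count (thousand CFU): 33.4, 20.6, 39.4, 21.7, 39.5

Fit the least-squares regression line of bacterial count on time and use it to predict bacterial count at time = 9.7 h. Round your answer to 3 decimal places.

n = 5, Σx = 34.2, Σy = 154.6, Σxy = 1151.54, Σx² = 260.88
Sxx = Σx² − (Σx)²/n = 260.88 − 233.928 = 26.952
Sxy = Σxy − (Σx)(Σy)/n = 1151.54 − 1057.464 = 94.076
b = Sxy/Sxx = 94.076/26.952 = 3.490502
a = ȳ − b·x̄ = 30.92 − 3.490502·6.84 = 7.044969
ŷ(9.7) = a + b·9.7 = 7.044969 + 3.490502·9.7 = 40.902835

40.903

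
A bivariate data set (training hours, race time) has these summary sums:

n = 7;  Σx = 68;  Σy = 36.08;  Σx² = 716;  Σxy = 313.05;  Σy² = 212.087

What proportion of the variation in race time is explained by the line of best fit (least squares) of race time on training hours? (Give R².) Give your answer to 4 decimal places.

Sxx = Σx² − (Σx)²/n = 716 − 660.571429 = 55.428571
Sxy = Σxy − (Σx)(Σy)/n = 313.05 − 350.491429 = -37.441429
Syy = Σy² − (Σy)²/n = 212.087 − 185.966629 = 26.120371
R² = Sxy²/(Sxx·Syy) = (-37.441429)²/(55.428571·26.120371) = 0.968260

0.9683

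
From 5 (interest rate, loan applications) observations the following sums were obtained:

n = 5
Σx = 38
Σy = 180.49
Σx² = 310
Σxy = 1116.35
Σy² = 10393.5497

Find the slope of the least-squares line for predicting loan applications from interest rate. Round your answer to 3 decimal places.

-12.046

Sxx = Σx² − (Σx)²/n = 310 − 288.8 = 21.2
Sxy = Σxy − (Σx)(Σy)/n = 1116.35 − 1371.724 = -255.374
b = Sxy/Sxx = -255.374/21.2 = -12.045943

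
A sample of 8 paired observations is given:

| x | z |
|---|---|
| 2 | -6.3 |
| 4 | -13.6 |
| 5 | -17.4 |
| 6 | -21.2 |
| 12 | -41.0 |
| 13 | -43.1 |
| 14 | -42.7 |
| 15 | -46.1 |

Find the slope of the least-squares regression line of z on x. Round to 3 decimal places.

-3.078

n = 8, Σx = 71, Σy = -231.4, Σxy = -2622.8, Σx² = 815
Sxx = Σx² − (Σx)²/n = 815 − 630.125 = 184.875
Sxy = Σxy − (Σx)(Σy)/n = -2622.8 − (-2053.675) = -569.125
b = Sxy/Sxx = -569.125/184.875 = -3.078431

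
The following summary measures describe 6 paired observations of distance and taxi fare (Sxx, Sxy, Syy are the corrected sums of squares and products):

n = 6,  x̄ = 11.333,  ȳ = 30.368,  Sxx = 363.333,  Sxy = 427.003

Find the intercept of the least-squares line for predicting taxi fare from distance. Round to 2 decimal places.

b = Sxy/Sxx = 427.003/363.333 = 1.175239
a = ȳ − b·x̄ = 30.368 − 1.175239·11.333 = 17.049020

17.05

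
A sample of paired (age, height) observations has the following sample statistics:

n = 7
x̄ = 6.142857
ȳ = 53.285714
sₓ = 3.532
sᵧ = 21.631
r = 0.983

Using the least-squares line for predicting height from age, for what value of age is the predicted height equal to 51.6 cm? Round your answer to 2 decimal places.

b = r · sᵧ/sₓ = 0.983 · 21.631/3.532 = 6.020179
a = ȳ − b·x̄ = 53.285714 − 6.020179·6.142857 = 16.304614
Set a + b·x = 51.6: x = (51.6 − 16.304614) / 6.020179 = 5.862846

5.86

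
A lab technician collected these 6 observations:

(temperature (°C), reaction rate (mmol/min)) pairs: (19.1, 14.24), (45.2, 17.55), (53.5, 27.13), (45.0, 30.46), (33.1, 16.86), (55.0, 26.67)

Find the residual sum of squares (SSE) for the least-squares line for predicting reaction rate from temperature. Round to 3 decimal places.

n = 6, Σx = 250.9, Σy = 132.91, Σxy = 5912.315, Σx² = 11415.71, Σy² = 3170.1771
Sxx = Σx² − (Σx)²/n = 11415.71 − 10491.801667 = 923.908333
Sxy = Σxy − (Σx)(Σy)/n = 5912.315 − 5557.853167 = 354.461833
Syy = Σy² − (Σy)²/n = 3170.1771 − 2944.178017 = 225.999083
b = Sxy/Sxx = 354.461833/923.908333 = 0.383655
SSE = Syy − b·Sxy = 225.999083 − 0.383655·354.461833 = 90.008112

90.008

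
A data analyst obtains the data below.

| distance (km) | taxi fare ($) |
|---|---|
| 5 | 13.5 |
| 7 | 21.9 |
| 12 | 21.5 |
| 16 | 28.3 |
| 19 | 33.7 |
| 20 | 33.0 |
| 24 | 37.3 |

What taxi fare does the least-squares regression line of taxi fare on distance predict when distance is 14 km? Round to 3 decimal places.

n = 7, Σx = 103, Σy = 189.2, Σxy = 3127.1, Σx² = 1811
Sxx = Σx² − (Σx)²/n = 1811 − 1515.571429 = 295.428571
Sxy = Σxy − (Σx)(Σy)/n = 3127.1 − 2783.942857 = 343.157143
b = Sxy/Sxx = 343.157143/295.428571 = 1.161557
a = ȳ − b·x̄ = 27.028571 − 1.161557·14.714286 = 9.937089
ŷ(14) = a + b·14 = 9.937089 + 1.161557·14 = 26.198888

26.199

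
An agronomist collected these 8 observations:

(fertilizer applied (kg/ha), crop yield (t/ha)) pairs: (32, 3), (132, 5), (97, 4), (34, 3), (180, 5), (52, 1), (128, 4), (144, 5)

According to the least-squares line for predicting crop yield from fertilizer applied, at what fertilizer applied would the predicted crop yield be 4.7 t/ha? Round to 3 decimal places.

146.826

n = 8, Σx = 799, Σy = 30, Σxy = 3430, Σx² = 101237
Sxx = Σx² − (Σx)²/n = 101237 − 79800.125 = 21436.875
Sxy = Σxy − (Σx)(Σy)/n = 3430 − 2996.25 = 433.75
b = Sxy/Sxx = 433.75/21436.875 = 0.020234
a = ȳ − b·x̄ = 3.75 − 0.020234·99.875 = 1.729147
Set a + b·x = 4.7: x = (4.7 − 1.729147) / 0.020234 = 146.826081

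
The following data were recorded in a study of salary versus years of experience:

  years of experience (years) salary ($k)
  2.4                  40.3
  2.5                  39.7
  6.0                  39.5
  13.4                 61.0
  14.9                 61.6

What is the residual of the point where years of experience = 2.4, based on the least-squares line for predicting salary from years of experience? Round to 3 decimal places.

2.211

n = 5, Σx = 39.2, Σy = 242.1, Σxy = 2168.21, Σx² = 449.58
Sxx = Σx² − (Σx)²/n = 449.58 − 307.328 = 142.252
Sxy = Σxy − (Σx)(Σy)/n = 2168.21 − 1898.064 = 270.146
b = Sxy/Sxx = 270.146/142.252 = 1.899066
a = ȳ − b·x̄ = 48.42 − 1.899066·7.84 = 33.531319
ŷ(2.4) = 33.531319 + 1.899066·2.4 = 38.089079
residual = y − ŷ = 40.3 − 38.089079 = 2.210921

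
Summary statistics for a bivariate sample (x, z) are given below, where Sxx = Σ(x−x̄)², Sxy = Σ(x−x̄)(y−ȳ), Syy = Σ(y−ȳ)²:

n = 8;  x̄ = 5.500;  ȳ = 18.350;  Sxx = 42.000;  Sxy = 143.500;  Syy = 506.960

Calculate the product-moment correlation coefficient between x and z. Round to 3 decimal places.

0.983

r = Sxy/√(Sxx·Syy) = 143.5/√(21292.32) = 143.5/145.918882 = 0.983423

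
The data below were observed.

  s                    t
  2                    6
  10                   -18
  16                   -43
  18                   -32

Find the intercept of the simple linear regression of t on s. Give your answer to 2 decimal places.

n = 4, Σx = 46, Σy = -87, Σxy = -1432, Σx² = 684
Sxx = Σx² − (Σx)²/n = 684 − 529 = 155
Sxy = Σxy − (Σx)(Σy)/n = -1432 − (-1000.5) = -431.5
b = Sxy/Sxx = -431.5/155 = -2.783871
a = ȳ − b·x̄ = -21.75 − (-2.783871)·11.5 = 10.264516

10.26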